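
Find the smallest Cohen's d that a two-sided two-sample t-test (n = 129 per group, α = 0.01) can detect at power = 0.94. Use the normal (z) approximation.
d ≈ 0.51

Minimum detectable effect (two-sample t-test, normal approximation):
d = (z_{α/2} + z_β) / √(n/2)
d = (2.576 + 1.555) / √(129/2)
d = 4.131 / 8.031
d ≈ 0.51

By Cohen's convention (0.2 small / 0.5 medium / 0.8 large): medium effect.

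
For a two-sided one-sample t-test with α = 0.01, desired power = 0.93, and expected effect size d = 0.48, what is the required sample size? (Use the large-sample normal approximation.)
n = 72

Sample size formula (one-sample t-test, normal approximation):
n = ((z_{α/2} + z_β) / d)²

z_{α/2} = 2.576 (for α = 0.01, two-sided)
z_β = 1.476 (for power = 0.93)
d = 0.48

n = ((2.576 + 1.476) / 0.48)²
n = (8.442)²
n ≈ 71.27
Round up to the next whole number: n = 72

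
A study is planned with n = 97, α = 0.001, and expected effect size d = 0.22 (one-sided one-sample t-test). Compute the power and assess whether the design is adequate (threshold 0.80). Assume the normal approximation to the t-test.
Power ≈ 0.18; the study is underpowered (power < 0.80)

Power calculation (one-sample t-test, normal approximation):
z_β = d · √n - z_α
z_β = 0.22 · √97 - 3.090
z_β = 0.22 · 9.849 - 3.090
z_β = -0.923

Power = Φ(z_β) = Φ(-0.923) ≈ 0.178

Effect size d = 0.22 is small by Cohen's convention (0.2/0.5/0.8).

Threshold: power ≥ 0.80 is conventionally adequate.
Power ≈ 0.18 → the study is underpowered (power < 0.80).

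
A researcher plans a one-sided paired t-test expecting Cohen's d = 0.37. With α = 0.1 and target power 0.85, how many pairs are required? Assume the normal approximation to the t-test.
n = 40 pairs

Sample size formula (paired t-test, normal approximation):
n = ((z_α + z_β) / d)²

z_α = 1.282 (for α = 0.1, one-sided)
z_β = 1.036 (for power = 0.85)
d = 0.37

n = ((1.282 + 1.036) / 0.37)²
n = (6.265)²
n ≈ 39.25
Round up to the next whole number: n = 40 pairs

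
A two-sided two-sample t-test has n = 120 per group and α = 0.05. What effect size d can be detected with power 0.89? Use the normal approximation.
d ≈ 0.41

Minimum detectable effect (two-sample t-test, normal approximation):
d = (z_{α/2} + z_β) / √(n/2)
d = (1.960 + 1.227) / √(120/2)
d = 3.186 / 7.746
d ≈ 0.41

By Cohen's convention (0.2 small / 0.5 medium / 0.8 large): small effect.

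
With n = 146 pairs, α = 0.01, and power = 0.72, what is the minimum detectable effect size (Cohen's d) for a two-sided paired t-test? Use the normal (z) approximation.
d ≈ 0.26

Minimum detectable effect (paired t-test, normal approximation):
d = (z_{α/2} + z_β) / √n
d = (2.576 + 0.583) / √146
d = 3.159 / 12.083
d ≈ 0.26

By Cohen's convention (0.2 small / 0.5 medium / 0.8 large): small effect.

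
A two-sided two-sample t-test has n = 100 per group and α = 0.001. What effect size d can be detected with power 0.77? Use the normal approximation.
d ≈ 0.57

Minimum detectable effect (two-sample t-test, normal approximation):
d = (z_{α/2} + z_β) / √(n/2)
d = (3.291 + 0.739) / √(100/2)
d = 4.029 / 7.071
d ≈ 0.57

By Cohen's convention (0.2 small / 0.5 medium / 0.8 large): medium effect.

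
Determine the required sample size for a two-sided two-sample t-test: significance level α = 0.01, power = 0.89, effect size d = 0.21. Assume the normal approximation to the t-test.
n = 656 per group

Sample size formula (two-sample t-test, normal approximation):
n = 2 · ((z_{α/2} + z_β) / d)²

z_{α/2} = 2.576 (for α = 0.01, two-sided)
z_β = 1.227 (for power = 0.89)
d = 0.21

n = 2 · ((2.576 + 1.227) / 0.21)²
n = 2 · (18.110)²
n ≈ 655.94
Round up to the next whole number: n = 656 per group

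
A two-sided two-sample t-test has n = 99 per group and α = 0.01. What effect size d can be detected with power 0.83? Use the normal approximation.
d ≈ 0.50

Minimum detectable effect (two-sample t-test, normal approximation):
d = (z_{α/2} + z_β) / √(n/2)
d = (2.576 + 0.954) / √(99/2)
d = 3.530 / 7.036
d ≈ 0.50

By Cohen's convention (0.2 small / 0.5 medium / 0.8 large): medium effect.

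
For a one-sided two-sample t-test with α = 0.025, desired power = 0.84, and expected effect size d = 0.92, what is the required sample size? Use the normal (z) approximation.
n = 21 per group

Sample size formula (two-sample t-test, normal approximation):
n = 2 · ((z_α + z_β) / d)²

z_α = 1.960 (for α = 0.025, one-sided)
z_β = 0.994 (for power = 0.84)
d = 0.92

n = 2 · ((1.960 + 0.994) / 0.92)²
n = 2 · (3.211)²
n ≈ 20.62
Round up to the next whole number: n = 21 per group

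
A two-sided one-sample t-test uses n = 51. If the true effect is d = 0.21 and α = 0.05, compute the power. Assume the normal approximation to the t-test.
Power ≈ 0.32

Power calculation (one-sample t-test, normal approximation):
z_β = d · √n - z_{α/2}
z_β = 0.21 · √51 - 1.960
z_β = 0.21 · 7.141 - 1.960
z_β = -0.460

Power = Φ(z_β) = Φ(-0.460) ≈ 0.323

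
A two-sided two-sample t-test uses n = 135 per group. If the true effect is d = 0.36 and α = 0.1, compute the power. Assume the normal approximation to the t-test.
Power ≈ 0.91

Power calculation (two-sample t-test, normal approximation):
z_β = d · √(n/2) - z_{α/2}
z_β = 0.36 · √(135/2) - 1.645
z_β = 0.36 · 8.216 - 1.645
z_β = 1.313

Power = Φ(z_β) = Φ(1.313) ≈ 0.905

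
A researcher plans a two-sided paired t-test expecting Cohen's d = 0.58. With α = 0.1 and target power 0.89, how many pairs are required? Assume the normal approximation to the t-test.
n = 25 pairs

Sample size formula (paired t-test, normal approximation):
n = ((z_{α/2} + z_β) / d)²

z_{α/2} = 1.645 (for α = 0.1, two-sided)
z_β = 1.227 (for power = 0.89)
d = 0.58

n = ((1.645 + 1.227) / 0.58)²
n = (4.952)²
n ≈ 24.52
Round up to the next whole number: n = 25 pairs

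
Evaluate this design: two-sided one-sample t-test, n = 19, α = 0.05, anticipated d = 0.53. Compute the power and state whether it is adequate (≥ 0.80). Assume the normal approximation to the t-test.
Power ≈ 0.64; the study is underpowered (power < 0.80)

Power calculation (one-sample t-test, normal approximation):
z_β = d · √n - z_{α/2}
z_β = 0.53 · √19 - 1.960
z_β = 0.53 · 4.359 - 1.960
z_β = 0.350

Power = Φ(z_β) = Φ(0.350) ≈ 0.637

Effect size d = 0.53 is medium by Cohen's convention (0.2/0.5/0.8).

Threshold: power ≥ 0.80 is conventionally adequate.
Power ≈ 0.64 → the study is underpowered (power < 0.80).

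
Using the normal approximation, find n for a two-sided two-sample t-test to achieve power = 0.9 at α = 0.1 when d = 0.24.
n = 298 per group

Sample size formula (two-sample t-test, normal approximation):
n = 2 · ((z_{α/2} + z_β) / d)²

z_{α/2} = 1.645 (for α = 0.1, two-sided)
z_β = 1.282 (for power = 0.9)
d = 0.24

n = 2 · ((1.645 + 1.282) / 0.24)²
n = 2 · (12.196)²
n ≈ 297.48
Round up to the next whole number: n = 298 per group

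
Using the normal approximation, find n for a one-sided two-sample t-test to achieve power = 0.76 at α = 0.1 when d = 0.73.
n = 15 per group

Sample size formula (two-sample t-test, normal approximation):
n = 2 · ((z_α + z_β) / d)²

z_α = 1.282 (for α = 0.1, one-sided)
z_β = 0.706 (for power = 0.76)
d = 0.73

n = 2 · ((1.282 + 0.706) / 0.73)²
n = 2 · (2.723)²
n ≈ 14.83
Round up to the next whole number: n = 15 per group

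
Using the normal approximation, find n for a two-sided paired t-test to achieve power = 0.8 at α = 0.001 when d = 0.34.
n = 148 pairs

Sample size formula (paired t-test, normal approximation):
n = ((z_{α/2} + z_β) / d)²

z_{α/2} = 3.291 (for α = 0.001, two-sided)
z_β = 0.842 (for power = 0.8)
d = 0.34

n = ((3.291 + 0.842) / 0.34)²
n = (12.156)²
n ≈ 147.77
Round up to the next whole number: n = 148 pairs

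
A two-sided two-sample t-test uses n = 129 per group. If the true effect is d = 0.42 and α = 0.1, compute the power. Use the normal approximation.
Power ≈ 0.96

Power calculation (two-sample t-test, normal approximation):
z_β = d · √(n/2) - z_{α/2}
z_β = 0.42 · √(129/2) - 1.645
z_β = 0.42 · 8.031 - 1.645
z_β = 1.728

Power = Φ(z_β) = Φ(1.728) ≈ 0.958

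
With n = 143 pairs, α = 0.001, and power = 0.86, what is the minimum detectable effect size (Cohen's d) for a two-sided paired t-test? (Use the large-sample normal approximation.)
d ≈ 0.37

Minimum detectable effect (paired t-test, normal approximation):
d = (z_{α/2} + z_β) / √n
d = (3.291 + 1.080) / √143
d = 4.371 / 11.958
d ≈ 0.37

By Cohen's convention (0.2 small / 0.5 medium / 0.8 large): small effect.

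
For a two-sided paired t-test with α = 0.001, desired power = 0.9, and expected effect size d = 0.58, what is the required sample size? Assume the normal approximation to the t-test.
n = 63 pairs

Sample size formula (paired t-test, normal approximation):
n = ((z_{α/2} + z_β) / d)²

z_{α/2} = 3.291 (for α = 0.001, two-sided)
z_β = 1.282 (for power = 0.9)
d = 0.58

n = ((3.291 + 1.282) / 0.58)²
n = (7.884)²
n ≈ 62.16
Round up to the next whole number: n = 63 pairs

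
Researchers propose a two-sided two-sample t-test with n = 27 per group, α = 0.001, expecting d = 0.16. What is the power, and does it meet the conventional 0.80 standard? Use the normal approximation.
Power ≈ 0.00; the study is underpowered (power < 0.80)

Power calculation (two-sample t-test, normal approximation):
z_β = d · √(n/2) - z_{α/2}
z_β = 0.16 · √(27/2) - 3.291
z_β = 0.16 · 3.674 - 3.291
z_β = -2.703

Power = Φ(z_β) = Φ(-2.703) ≈ 0.003

Effect size d = 0.16 is very small by Cohen's convention (0.2/0.5/0.8).

Threshold: power ≥ 0.80 is conventionally adequate.
Power ≈ 0.00 → the study is underpowered (power < 0.80).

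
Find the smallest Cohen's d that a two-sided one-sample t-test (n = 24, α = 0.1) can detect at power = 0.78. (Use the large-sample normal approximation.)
d ≈ 0.49

Minimum detectable effect (one-sample t-test, normal approximation):
d = (z_{α/2} + z_β) / √n
d = (1.645 + 0.772) / √24
d = 2.417 / 4.899
d ≈ 0.49

By Cohen's convention (0.2 small / 0.5 medium / 0.8 large): small effect.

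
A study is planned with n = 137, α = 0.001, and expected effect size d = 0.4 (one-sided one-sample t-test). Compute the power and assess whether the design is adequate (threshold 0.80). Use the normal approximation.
Power ≈ 0.94; the study is adequately powered (power ≥ 0.80)

Power calculation (one-sample t-test, normal approximation):
z_β = d · √n - z_α
z_β = 0.4 · √137 - 3.090
z_β = 0.4 · 11.705 - 3.090
z_β = 1.592

Power = Φ(z_β) = Φ(1.592) ≈ 0.944

Effect size d = 0.4 is small by Cohen's convention (0.2/0.5/0.8).

Threshold: power ≥ 0.80 is conventionally adequate.
Power ≈ 0.94 → the study is adequately powered (power ≥ 0.80).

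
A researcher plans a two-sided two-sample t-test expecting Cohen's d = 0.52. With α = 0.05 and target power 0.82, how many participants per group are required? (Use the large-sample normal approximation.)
n = 62 per group

Sample size formula (two-sample t-test, normal approximation):
n = 2 · ((z_{α/2} + z_β) / d)²

z_{α/2} = 1.960 (for α = 0.05, two-sided)
z_β = 0.915 (for power = 0.82)
d = 0.52

n = 2 · ((1.960 + 0.915) / 0.52)²
n = 2 · (5.529)²
n ≈ 61.14
Round up to the next whole number: n = 62 per group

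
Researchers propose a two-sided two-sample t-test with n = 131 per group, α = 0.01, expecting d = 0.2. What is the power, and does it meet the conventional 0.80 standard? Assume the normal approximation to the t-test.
Power ≈ 0.17; the study is underpowered (power < 0.80)

Power calculation (two-sample t-test, normal approximation):
z_β = d · √(n/2) - z_{α/2}
z_β = 0.2 · √(131/2) - 2.576
z_β = 0.2 · 8.093 - 2.576
z_β = -0.957

Power = Φ(z_β) = Φ(-0.957) ≈ 0.169

Effect size d = 0.2 is small by Cohen's convention (0.2/0.5/0.8).

Threshold: power ≥ 0.80 is conventionally adequate.
Power ≈ 0.17 → the study is underpowered (power < 0.80).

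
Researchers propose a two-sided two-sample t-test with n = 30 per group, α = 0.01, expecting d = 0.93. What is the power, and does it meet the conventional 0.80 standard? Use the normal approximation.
Power ≈ 0.85; the study is adequately powered (power ≥ 0.80)

Power calculation (two-sample t-test, normal approximation):
z_β = d · √(n/2) - z_{α/2}
z_β = 0.93 · √(30/2) - 2.576
z_β = 0.93 · 3.873 - 2.576
z_β = 1.026

Power = Φ(z_β) = Φ(1.026) ≈ 0.848

Effect size d = 0.93 is large by Cohen's convention (0.2/0.5/0.8).

Threshold: power ≥ 0.80 is conventionally adequate.
Power ≈ 0.85 → the study is adequately powered (power ≥ 0.80).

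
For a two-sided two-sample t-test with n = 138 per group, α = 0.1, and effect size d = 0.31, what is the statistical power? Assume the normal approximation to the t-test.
Power ≈ 0.82

Power calculation (two-sample t-test, normal approximation):
z_β = d · √(n/2) - z_{α/2}
z_β = 0.31 · √(138/2) - 1.645
z_β = 0.31 · 8.307 - 1.645
z_β = 0.930

Power = Φ(z_β) = Φ(0.930) ≈ 0.824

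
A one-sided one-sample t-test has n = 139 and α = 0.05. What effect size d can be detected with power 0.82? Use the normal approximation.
d ≈ 0.22

Minimum detectable effect (one-sample t-test, normal approximation):
d = (z_α + z_β) / √n
d = (1.645 + 0.915) / √139
d = 2.560 / 11.790
d ≈ 0.22

By Cohen's convention (0.2 small / 0.5 medium / 0.8 large): small effect.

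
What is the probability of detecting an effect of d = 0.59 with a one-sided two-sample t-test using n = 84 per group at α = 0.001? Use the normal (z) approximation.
Power ≈ 0.77

Power calculation (two-sample t-test, normal approximation):
z_β = d · √(n/2) - z_α
z_β = 0.59 · √(84/2) - 3.090
z_β = 0.59 · 6.481 - 3.090
z_β = 0.733

Power = Φ(z_β) = Φ(0.733) ≈ 0.768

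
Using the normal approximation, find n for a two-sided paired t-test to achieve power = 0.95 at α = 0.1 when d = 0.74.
n = 20 pairs

Sample size formula (paired t-test, normal approximation):
n = ((z_{α/2} + z_β) / d)²

z_{α/2} = 1.645 (for α = 0.1, two-sided)
z_β = 1.645 (for power = 0.95)
d = 0.74

n = ((1.645 + 1.645) / 0.74)²
n = (4.446)²
n ≈ 19.77
Round up to the next whole number: n = 20 pairs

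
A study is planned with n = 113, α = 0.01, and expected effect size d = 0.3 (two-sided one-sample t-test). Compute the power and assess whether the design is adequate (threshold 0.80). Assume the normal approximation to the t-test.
Power ≈ 0.73; the study is underpowered (power < 0.80)

Power calculation (one-sample t-test, normal approximation):
z_β = d · √n - z_{α/2}
z_β = 0.3 · √113 - 2.576
z_β = 0.3 · 10.630 - 2.576
z_β = 0.613

Power = Φ(z_β) = Φ(0.613) ≈ 0.730

Effect size d = 0.3 is small by Cohen's convention (0.2/0.5/0.8).

Threshold: power ≥ 0.80 is conventionally adequate.
Power ≈ 0.73 → the study is underpowered (power < 0.80).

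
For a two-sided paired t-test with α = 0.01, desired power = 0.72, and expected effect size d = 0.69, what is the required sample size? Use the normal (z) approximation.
n = 21 pairs

Sample size formula (paired t-test, normal approximation):
n = ((z_{α/2} + z_β) / d)²

z_{α/2} = 2.576 (for α = 0.01, two-sided)
z_β = 0.583 (for power = 0.72)
d = 0.69

n = ((2.576 + 0.583) / 0.69)²
n = (4.578)²
n ≈ 20.96
Round up to the next whole number: n = 21 pairs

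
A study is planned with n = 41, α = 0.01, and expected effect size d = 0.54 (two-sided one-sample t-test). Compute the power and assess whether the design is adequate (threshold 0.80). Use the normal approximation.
Power ≈ 0.81; the study is adequately powered (power ≥ 0.80)

Power calculation (one-sample t-test, normal approximation):
z_β = d · √n - z_{α/2}
z_β = 0.54 · √41 - 2.576
z_β = 0.54 · 6.403 - 2.576
z_β = 0.882

Power = Φ(z_β) = Φ(0.882) ≈ 0.811

Effect size d = 0.54 is medium by Cohen's convention (0.2/0.5/0.8).

Threshold: power ≥ 0.80 is conventionally adequate.
Power ≈ 0.81 → the study is adequately powered (power ≥ 0.80).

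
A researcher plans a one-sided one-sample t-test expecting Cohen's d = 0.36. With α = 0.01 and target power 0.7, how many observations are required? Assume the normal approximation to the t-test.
n = 63

Sample size formula (one-sample t-test, normal approximation):
n = ((z_α + z_β) / d)²

z_α = 2.326 (for α = 0.01, one-sided)
z_β = 0.524 (for power = 0.7)
d = 0.36

n = ((2.326 + 0.524) / 0.36)²
n = (7.917)²
n ≈ 62.68
Round up to the next whole number: n = 63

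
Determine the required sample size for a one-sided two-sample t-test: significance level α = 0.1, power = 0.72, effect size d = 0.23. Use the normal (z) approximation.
n = 132 per group

Sample size formula (two-sample t-test, normal approximation):
n = 2 · ((z_α + z_β) / d)²

z_α = 1.282 (for α = 0.1, one-sided)
z_β = 0.583 (for power = 0.72)
d = 0.23

n = 2 · ((1.282 + 0.583) / 0.23)²
n = 2 · (8.109)²
n ≈ 131.51
Round up to the next whole number: n = 132 per group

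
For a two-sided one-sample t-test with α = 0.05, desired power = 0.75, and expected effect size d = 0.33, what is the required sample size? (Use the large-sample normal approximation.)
n = 64

Sample size formula (one-sample t-test, normal approximation):
n = ((z_{α/2} + z_β) / d)²

z_{α/2} = 1.960 (for α = 0.05, two-sided)
z_β = 0.674 (for power = 0.75)
d = 0.33

n = ((1.960 + 0.674) / 0.33)²
n = (7.982)²
n ≈ 63.71
Round up to the next whole number: n = 64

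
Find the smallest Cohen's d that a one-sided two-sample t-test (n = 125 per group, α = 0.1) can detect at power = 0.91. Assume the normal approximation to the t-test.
d ≈ 0.33

Minimum detectable effect (two-sample t-test, normal approximation):
d = (z_α + z_β) / √(n/2)
d = (1.282 + 1.341) / √(125/2)
d = 2.622 / 7.906
d ≈ 0.33

By Cohen's convention (0.2 small / 0.5 medium / 0.8 large): small effect.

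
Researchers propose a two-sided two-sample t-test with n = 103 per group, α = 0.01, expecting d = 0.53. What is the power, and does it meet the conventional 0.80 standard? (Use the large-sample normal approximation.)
Power ≈ 0.89; the study is adequately powered (power ≥ 0.80)

Power calculation (two-sample t-test, normal approximation):
z_β = d · √(n/2) - z_{α/2}
z_β = 0.53 · √(103/2) - 2.576
z_β = 0.53 · 7.176 - 2.576
z_β = 1.228

Power = Φ(z_β) = Φ(1.228) ≈ 0.890

Effect size d = 0.53 is medium by Cohen's convention (0.2/0.5/0.8).

Threshold: power ≥ 0.80 is conventionally adequate.
Power ≈ 0.89 → the study is adequately powered (power ≥ 0.80).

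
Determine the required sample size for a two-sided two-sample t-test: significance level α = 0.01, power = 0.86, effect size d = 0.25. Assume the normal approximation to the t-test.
n = 428 per group

Sample size formula (two-sample t-test, normal approximation):
n = 2 · ((z_{α/2} + z_β) / d)²

z_{α/2} = 2.576 (for α = 0.01, two-sided)
z_β = 1.080 (for power = 0.86)
d = 0.25

n = 2 · ((2.576 + 1.080) / 0.25)²
n = 2 · (14.624)²
n ≈ 427.72
Round up to the next whole number: n = 428 per group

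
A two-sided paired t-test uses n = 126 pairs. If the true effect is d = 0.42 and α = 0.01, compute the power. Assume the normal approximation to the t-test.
Power ≈ 0.98

Power calculation (paired t-test, normal approximation):
z_β = d · √n - z_{α/2}
z_β = 0.42 · √126 - 2.576
z_β = 0.42 · 11.225 - 2.576
z_β = 2.139

Power = Φ(z_β) = Φ(2.139) ≈ 0.984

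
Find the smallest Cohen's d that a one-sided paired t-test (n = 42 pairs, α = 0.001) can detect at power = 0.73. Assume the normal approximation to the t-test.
d ≈ 0.57

Minimum detectable effect (paired t-test, normal approximation):
d = (z_α + z_β) / √n
d = (3.090 + 0.613) / √42
d = 3.703 / 6.481
d ≈ 0.57

By Cohen's convention (0.2 small / 0.5 medium / 0.8 large): medium effect.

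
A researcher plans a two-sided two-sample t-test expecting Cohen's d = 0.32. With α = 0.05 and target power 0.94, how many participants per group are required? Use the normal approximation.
n = 242 per group

Sample size formula (two-sample t-test, normal approximation):
n = 2 · ((z_{α/2} + z_β) / d)²

z_{α/2} = 1.960 (for α = 0.05, two-sided)
z_β = 1.555 (for power = 0.94)
d = 0.32

n = 2 · ((1.960 + 1.555) / 0.32)²
n = 2 · (10.984)²
n ≈ 241.30
Round up to the next whole number: n = 242 per group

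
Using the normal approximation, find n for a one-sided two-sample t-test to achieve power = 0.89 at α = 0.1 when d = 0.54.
n = 44 per group

Sample size formula (two-sample t-test, normal approximation):
n = 2 · ((z_α + z_β) / d)²

z_α = 1.282 (for α = 0.1, one-sided)
z_β = 1.227 (for power = 0.89)
d = 0.54

n = 2 · ((1.282 + 1.227) / 0.54)²
n = 2 · (4.646)²
n ≈ 43.17
Round up to the next whole number: n = 44 per group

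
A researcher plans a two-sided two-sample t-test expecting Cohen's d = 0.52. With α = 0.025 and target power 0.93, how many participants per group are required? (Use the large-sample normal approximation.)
n = 103 per group

Sample size formula (two-sample t-test, normal approximation):
n = 2 · ((z_{α/2} + z_β) / d)²

z_{α/2} = 2.241 (for α = 0.025, two-sided)
z_β = 1.476 (for power = 0.93)
d = 0.52

n = 2 · ((2.241 + 1.476) / 0.52)²
n = 2 · (7.148)²
n ≈ 102.19
Round up to the next whole number: n = 103 per group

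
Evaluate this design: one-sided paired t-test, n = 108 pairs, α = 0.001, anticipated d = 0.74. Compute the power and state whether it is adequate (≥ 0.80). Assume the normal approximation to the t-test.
Power ≈ 1.00; the study is adequately powered (power ≥ 0.80)

Power calculation (paired t-test, normal approximation):
z_β = d · √n - z_α
z_β = 0.74 · √108 - 3.090
z_β = 0.74 · 10.392 - 3.090
z_β = 4.600

Power = Φ(z_β) = Φ(4.600) ≈ 1.000

Effect size d = 0.74 is medium by Cohen's convention (0.2/0.5/0.8).

Threshold: power ≥ 0.80 is conventionally adequate.
Power ≈ 1.00 → the study is adequately powered (power ≥ 0.80).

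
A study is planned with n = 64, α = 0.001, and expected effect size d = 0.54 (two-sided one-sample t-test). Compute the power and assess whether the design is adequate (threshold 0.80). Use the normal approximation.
Power ≈ 0.85; the study is adequately powered (power ≥ 0.80)

Power calculation (one-sample t-test, normal approximation):
z_β = d · √n - z_{α/2}
z_β = 0.54 · √64 - 3.291
z_β = 0.54 · 8.000 - 3.291
z_β = 1.029

Power = Φ(z_β) = Φ(1.029) ≈ 0.848

Effect size d = 0.54 is medium by Cohen's convention (0.2/0.5/0.8).

Threshold: power ≥ 0.80 is conventionally adequate.
Power ≈ 0.85 → the study is adequately powered (power ≥ 0.80).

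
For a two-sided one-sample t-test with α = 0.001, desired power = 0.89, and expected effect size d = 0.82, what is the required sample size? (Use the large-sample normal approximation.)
n = 31

Sample size formula (one-sample t-test, normal approximation):
n = ((z_{α/2} + z_β) / d)²

z_{α/2} = 3.291 (for α = 0.001, two-sided)
z_β = 1.227 (for power = 0.89)
d = 0.82

n = ((3.291 + 1.227) / 0.82)²
n = (5.510)²
n ≈ 30.36
Round up to the next whole number: n = 31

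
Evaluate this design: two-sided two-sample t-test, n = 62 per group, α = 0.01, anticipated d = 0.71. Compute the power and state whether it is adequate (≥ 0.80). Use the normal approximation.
Power ≈ 0.92; the study is adequately powered (power ≥ 0.80)

Power calculation (two-sample t-test, normal approximation):
z_β = d · √(n/2) - z_{α/2}
z_β = 0.71 · √(62/2) - 2.576
z_β = 0.71 · 5.568 - 2.576
z_β = 1.377

Power = Φ(z_β) = Φ(1.377) ≈ 0.916

Effect size d = 0.71 is medium by Cohen's convention (0.2/0.5/0.8).

Threshold: power ≥ 0.80 is conventionally adequate.
Power ≈ 0.92 → the study is adequately powered (power ≥ 0.80).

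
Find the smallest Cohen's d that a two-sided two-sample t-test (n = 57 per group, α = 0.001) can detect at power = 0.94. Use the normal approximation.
d ≈ 0.91

Minimum detectable effect (two-sample t-test, normal approximation):
d = (z_{α/2} + z_β) / √(n/2)
d = (3.291 + 1.555) / √(57/2)
d = 4.845 / 5.339
d ≈ 0.91

By Cohen's convention (0.2 small / 0.5 medium / 0.8 large): large effect.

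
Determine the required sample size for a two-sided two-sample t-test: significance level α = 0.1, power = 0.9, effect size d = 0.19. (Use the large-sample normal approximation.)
n = 475 per group

Sample size formula (two-sample t-test, normal approximation):
n = 2 · ((z_{α/2} + z_β) / d)²

z_{α/2} = 1.645 (for α = 0.1, two-sided)
z_β = 1.282 (for power = 0.9)
d = 0.19

n = 2 · ((1.645 + 1.282) / 0.19)²
n = 2 · (15.405)²
n ≈ 474.63
Round up to the next whole number: n = 475 per group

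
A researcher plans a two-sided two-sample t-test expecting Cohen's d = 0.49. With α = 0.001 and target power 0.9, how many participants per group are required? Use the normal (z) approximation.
n = 175 per group

Sample size formula (two-sample t-test, normal approximation):
n = 2 · ((z_{α/2} + z_β) / d)²

z_{α/2} = 3.291 (for α = 0.001, two-sided)
z_β = 1.282 (for power = 0.9)
d = 0.49

n = 2 · ((3.291 + 1.282) / 0.49)²
n = 2 · (9.333)²
n ≈ 174.21
Round up to the next whole number: n = 175 per group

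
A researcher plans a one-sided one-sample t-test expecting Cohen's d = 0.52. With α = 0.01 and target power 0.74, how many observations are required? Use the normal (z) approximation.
n = 33

Sample size formula (one-sample t-test, normal approximation):
n = ((z_α + z_β) / d)²

z_α = 2.326 (for α = 0.01, one-sided)
z_β = 0.643 (for power = 0.74)
d = 0.52

n = ((2.326 + 0.643) / 0.52)²
n = (5.710)²
n ≈ 32.60
Round up to the next whole number: n = 33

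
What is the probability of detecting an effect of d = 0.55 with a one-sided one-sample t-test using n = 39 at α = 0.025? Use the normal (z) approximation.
Power ≈ 0.93

Power calculation (one-sample t-test, normal approximation):
z_β = d · √n - z_α
z_β = 0.55 · √39 - 1.960
z_β = 0.55 · 6.245 - 1.960
z_β = 1.475

Power = Φ(z_β) = Φ(1.475) ≈ 0.930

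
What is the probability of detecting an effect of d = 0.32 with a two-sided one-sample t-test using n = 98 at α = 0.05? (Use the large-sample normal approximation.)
Power ≈ 0.89

Power calculation (one-sample t-test, normal approximation):
z_β = d · √n - z_{α/2}
z_β = 0.32 · √98 - 1.960
z_β = 0.32 · 9.899 - 1.960
z_β = 1.208

Power = Φ(z_β) = Φ(1.208) ≈ 0.886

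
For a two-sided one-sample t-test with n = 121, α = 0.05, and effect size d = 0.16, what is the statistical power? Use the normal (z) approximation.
Power ≈ 0.42

Power calculation (one-sample t-test, normal approximation):
z_β = d · √n - z_{α/2}
z_β = 0.16 · √121 - 1.960
z_β = 0.16 · 11.000 - 1.960
z_β = -0.200

Power = Φ(z_β) = Φ(-0.200) ≈ 0.421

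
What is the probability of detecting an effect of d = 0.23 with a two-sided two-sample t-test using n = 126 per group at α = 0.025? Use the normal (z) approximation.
Power ≈ 0.34

Power calculation (two-sample t-test, normal approximation):
z_β = d · √(n/2) - z_{α/2}
z_β = 0.23 · √(126/2) - 2.241
z_β = 0.23 · 7.937 - 2.241
z_β = -0.416

Power = Φ(z_β) = Φ(-0.416) ≈ 0.339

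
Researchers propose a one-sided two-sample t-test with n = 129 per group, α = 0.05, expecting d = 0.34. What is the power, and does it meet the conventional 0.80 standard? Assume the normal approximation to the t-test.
Power ≈ 0.86; the study is adequately powered (power ≥ 0.80)

Power calculation (two-sample t-test, normal approximation):
z_β = d · √(n/2) - z_α
z_β = 0.34 · √(129/2) - 1.645
z_β = 0.34 · 8.031 - 1.645
z_β = 1.086

Power = Φ(z_β) = Φ(1.086) ≈ 0.861

Effect size d = 0.34 is small by Cohen's convention (0.2/0.5/0.8).

Threshold: power ≥ 0.80 is conventionally adequate.
Power ≈ 0.86 → the study is adequately powered (power ≥ 0.80).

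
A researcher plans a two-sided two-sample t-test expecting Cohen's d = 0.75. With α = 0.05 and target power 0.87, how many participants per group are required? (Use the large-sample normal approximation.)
n = 34 per group

Sample size formula (two-sample t-test, normal approximation):
n = 2 · ((z_{α/2} + z_β) / d)²

z_{α/2} = 1.960 (for α = 0.05, two-sided)
z_β = 1.126 (for power = 0.87)
d = 0.75

n = 2 · ((1.960 + 1.126) / 0.75)²
n = 2 · (4.115)²
n ≈ 33.87
Round up to the next whole number: n = 34 per group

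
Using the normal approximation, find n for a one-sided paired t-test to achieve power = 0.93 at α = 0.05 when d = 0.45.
n = 49 pairs

Sample size formula (paired t-test, normal approximation):
n = ((z_α + z_β) / d)²

z_α = 1.645 (for α = 0.05, one-sided)
z_β = 1.476 (for power = 0.93)
d = 0.45

n = ((1.645 + 1.476) / 0.45)²
n = (6.936)²
n ≈ 48.11
Round up to the next whole number: n = 49 pairs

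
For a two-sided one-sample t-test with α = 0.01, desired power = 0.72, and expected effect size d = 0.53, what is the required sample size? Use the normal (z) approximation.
n = 36

Sample size formula (one-sample t-test, normal approximation):
n = ((z_{α/2} + z_β) / d)²

z_{α/2} = 2.576 (for α = 0.01, two-sided)
z_β = 0.583 (for power = 0.72)
d = 0.53

n = ((2.576 + 0.583) / 0.53)²
n = (5.960)²
n ≈ 35.52
Round up to the next whole number: n = 36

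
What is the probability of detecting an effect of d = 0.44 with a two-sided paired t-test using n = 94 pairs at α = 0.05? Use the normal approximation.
Power ≈ 0.99

Power calculation (paired t-test, normal approximation):
z_β = d · √n - z_{α/2}
z_β = 0.44 · √94 - 1.960
z_β = 0.44 · 9.695 - 1.960
z_β = 2.306

Power = Φ(z_β) = Φ(2.306) ≈ 0.989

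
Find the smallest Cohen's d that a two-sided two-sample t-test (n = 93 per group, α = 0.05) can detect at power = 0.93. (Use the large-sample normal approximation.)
d ≈ 0.50

Minimum detectable effect (two-sample t-test, normal approximation):
d = (z_{α/2} + z_β) / √(n/2)
d = (1.960 + 1.476) / √(93/2)
d = 3.436 / 6.819
d ≈ 0.50

By Cohen's convention (0.2 small / 0.5 medium / 0.8 large): medium effect.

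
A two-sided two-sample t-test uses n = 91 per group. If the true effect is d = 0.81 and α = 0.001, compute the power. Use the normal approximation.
Power ≈ 0.99

Power calculation (two-sample t-test, normal approximation):
z_β = d · √(n/2) - z_{α/2}
z_β = 0.81 · √(91/2) - 3.291
z_β = 0.81 · 6.745 - 3.291
z_β = 2.173

Power = Φ(z_β) = Φ(2.173) ≈ 0.985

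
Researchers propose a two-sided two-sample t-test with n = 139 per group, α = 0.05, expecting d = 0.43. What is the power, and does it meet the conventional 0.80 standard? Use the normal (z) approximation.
Power ≈ 0.95; the study is adequately powered (power ≥ 0.80)

Power calculation (two-sample t-test, normal approximation):
z_β = d · √(n/2) - z_{α/2}
z_β = 0.43 · √(139/2) - 1.960
z_β = 0.43 · 8.337 - 1.960
z_β = 1.625

Power = Φ(z_β) = Φ(1.625) ≈ 0.948

Effect size d = 0.43 is small by Cohen's convention (0.2/0.5/0.8).

Threshold: power ≥ 0.80 is conventionally adequate.
Power ≈ 0.95 → the study is adequately powered (power ≥ 0.80).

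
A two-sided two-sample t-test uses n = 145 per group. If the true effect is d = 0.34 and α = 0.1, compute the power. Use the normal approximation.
Power ≈ 0.89

Power calculation (two-sample t-test, normal approximation):
z_β = d · √(n/2) - z_{α/2}
z_β = 0.34 · √(145/2) - 1.645
z_β = 0.34 · 8.515 - 1.645
z_β = 1.250

Power = Φ(z_β) = Φ(1.250) ≈ 0.894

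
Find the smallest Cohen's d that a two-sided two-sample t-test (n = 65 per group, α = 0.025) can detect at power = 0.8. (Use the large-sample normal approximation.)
d ≈ 0.54

Minimum detectable effect (two-sample t-test, normal approximation):
d = (z_{α/2} + z_β) / √(n/2)
d = (2.241 + 0.842) / √(65/2)
d = 3.083 / 5.701
d ≈ 0.54

By Cohen's convention (0.2 small / 0.5 medium / 0.8 large): medium effect.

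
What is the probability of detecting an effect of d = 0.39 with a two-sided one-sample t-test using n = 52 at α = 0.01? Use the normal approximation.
Power ≈ 0.59

Power calculation (one-sample t-test, normal approximation):
z_β = d · √n - z_{α/2}
z_β = 0.39 · √52 - 2.576
z_β = 0.39 · 7.211 - 2.576
z_β = 0.237

Power = Φ(z_β) = Φ(0.237) ≈ 0.593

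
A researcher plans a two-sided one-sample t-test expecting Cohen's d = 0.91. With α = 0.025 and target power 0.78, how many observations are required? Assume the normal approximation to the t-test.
n = 11

Sample size formula (one-sample t-test, normal approximation):
n = ((z_{α/2} + z_β) / d)²

z_{α/2} = 2.241 (for α = 0.025, two-sided)
z_β = 0.772 (for power = 0.78)
d = 0.91

n = ((2.241 + 0.772) / 0.91)²
n = (3.311)²
n ≈ 10.96
Round up to the next whole number: n = 11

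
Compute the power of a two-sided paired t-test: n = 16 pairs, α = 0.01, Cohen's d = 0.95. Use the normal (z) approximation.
Power ≈ 0.89

Power calculation (paired t-test, normal approximation):
z_β = d · √n - z_{α/2}
z_β = 0.95 · √16 - 2.576
z_β = 0.95 · 4.000 - 2.576
z_β = 1.224

Power = Φ(z_β) = Φ(1.224) ≈ 0.890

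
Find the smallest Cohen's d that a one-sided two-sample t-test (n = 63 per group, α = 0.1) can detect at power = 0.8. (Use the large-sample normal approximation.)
d ≈ 0.38

Minimum detectable effect (two-sample t-test, normal approximation):
d = (z_α + z_β) / √(n/2)
d = (1.282 + 0.842) / √(63/2)
d = 2.123 / 5.612
d ≈ 0.38

By Cohen's convention (0.2 small / 0.5 medium / 0.8 large): small effect.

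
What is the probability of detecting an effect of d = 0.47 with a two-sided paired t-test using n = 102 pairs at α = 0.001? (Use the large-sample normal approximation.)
Power ≈ 0.93

Power calculation (paired t-test, normal approximation):
z_β = d · √n - z_{α/2}
z_β = 0.47 · √102 - 3.291
z_β = 0.47 · 10.100 - 3.291
z_β = 1.456

Power = Φ(z_β) = Φ(1.456) ≈ 0.927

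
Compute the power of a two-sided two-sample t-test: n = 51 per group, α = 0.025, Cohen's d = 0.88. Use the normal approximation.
Power ≈ 0.99

Power calculation (two-sample t-test, normal approximation):
z_β = d · √(n/2) - z_{α/2}
z_β = 0.88 · √(51/2) - 2.241
z_β = 0.88 · 5.050 - 2.241
z_β = 2.202

Power = Φ(z_β) = Φ(2.202) ≈ 0.986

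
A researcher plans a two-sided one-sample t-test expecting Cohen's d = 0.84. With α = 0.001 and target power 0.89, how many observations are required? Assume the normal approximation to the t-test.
n = 29

Sample size formula (one-sample t-test, normal approximation):
n = ((z_{α/2} + z_β) / d)²

z_{α/2} = 3.291 (for α = 0.001, two-sided)
z_β = 1.227 (for power = 0.89)
d = 0.84

n = ((3.291 + 1.227) / 0.84)²
n = (5.379)²
n ≈ 28.93
Round up to the next whole number: n = 29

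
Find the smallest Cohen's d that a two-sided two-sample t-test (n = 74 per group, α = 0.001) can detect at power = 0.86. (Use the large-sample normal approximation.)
d ≈ 0.72

Minimum detectable effect (two-sample t-test, normal approximation):
d = (z_{α/2} + z_β) / √(n/2)
d = (3.291 + 1.080) / √(74/2)
d = 4.371 / 6.083
d ≈ 0.72

By Cohen's convention (0.2 small / 0.5 medium / 0.8 large): medium effect.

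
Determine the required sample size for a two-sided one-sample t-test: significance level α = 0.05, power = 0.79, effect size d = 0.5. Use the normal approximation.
n = 31

Sample size formula (one-sample t-test, normal approximation):
n = ((z_{α/2} + z_β) / d)²

z_{α/2} = 1.960 (for α = 0.05, two-sided)
z_β = 0.806 (for power = 0.79)
d = 0.5

n = ((1.960 + 0.806) / 0.5)²
n = (5.532)²
n ≈ 30.60
Round up to the next whole number: n = 31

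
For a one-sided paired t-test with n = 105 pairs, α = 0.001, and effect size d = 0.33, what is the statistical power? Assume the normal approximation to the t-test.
Power ≈ 0.61

Power calculation (paired t-test, normal approximation):
z_β = d · √n - z_α
z_β = 0.33 · √105 - 3.090
z_β = 0.33 · 10.247 - 3.090
z_β = 0.291

Power = Φ(z_β) = Φ(0.291) ≈ 0.615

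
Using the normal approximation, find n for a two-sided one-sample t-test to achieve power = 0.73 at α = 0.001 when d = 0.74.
n = 28

Sample size formula (one-sample t-test, normal approximation):
n = ((z_{α/2} + z_β) / d)²

z_{α/2} = 3.291 (for α = 0.001, two-sided)
z_β = 0.613 (for power = 0.73)
d = 0.74

n = ((3.291 + 0.613) / 0.74)²
n = (5.276)²
n ≈ 27.84
Round up to the next whole number: n = 28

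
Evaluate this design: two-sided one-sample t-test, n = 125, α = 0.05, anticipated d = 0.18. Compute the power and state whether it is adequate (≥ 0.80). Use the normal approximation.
Power ≈ 0.52; the study is underpowered (power < 0.80)

Power calculation (one-sample t-test, normal approximation):
z_β = d · √n - z_{α/2}
z_β = 0.18 · √125 - 1.960
z_β = 0.18 · 11.180 - 1.960
z_β = 0.052

Power = Φ(z_β) = Φ(0.052) ≈ 0.521

Effect size d = 0.18 is very small by Cohen's convention (0.2/0.5/0.8).

Threshold: power ≥ 0.80 is conventionally adequate.
Power ≈ 0.52 → the study is underpowered (power < 0.80).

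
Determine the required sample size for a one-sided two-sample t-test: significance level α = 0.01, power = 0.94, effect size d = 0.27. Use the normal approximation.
n = 414 per group

Sample size formula (two-sample t-test, normal approximation):
n = 2 · ((z_α + z_β) / d)²

z_α = 2.326 (for α = 0.01, one-sided)
z_β = 1.555 (for power = 0.94)
d = 0.27

n = 2 · ((2.326 + 1.555) / 0.27)²
n = 2 · (14.374)²
n ≈ 413.22
Round up to the next whole number: n = 414 per group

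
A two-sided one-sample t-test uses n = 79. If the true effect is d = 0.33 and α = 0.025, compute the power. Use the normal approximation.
Power ≈ 0.76

Power calculation (one-sample t-test, normal approximation):
z_β = d · √n - z_{α/2}
z_β = 0.33 · √79 - 2.241
z_β = 0.33 · 8.888 - 2.241
z_β = 0.692

Power = Φ(z_β) = Φ(0.692) ≈ 0.755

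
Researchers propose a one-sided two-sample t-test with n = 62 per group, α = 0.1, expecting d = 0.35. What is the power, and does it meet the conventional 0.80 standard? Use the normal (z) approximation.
Power ≈ 0.75; the study is underpowered (power < 0.80)

Power calculation (two-sample t-test, normal approximation):
z_β = d · √(n/2) - z_α
z_β = 0.35 · √(62/2) - 1.282
z_β = 0.35 · 5.568 - 1.282
z_β = 0.667

Power = Φ(z_β) = Φ(0.667) ≈ 0.748

Effect size d = 0.35 is small by Cohen's convention (0.2/0.5/0.8).

Threshold: power ≥ 0.80 is conventionally adequate.
Power ≈ 0.75 → the study is underpowered (power < 0.80).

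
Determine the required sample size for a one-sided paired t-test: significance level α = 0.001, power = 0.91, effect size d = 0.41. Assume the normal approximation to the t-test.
n = 117 pairs

Sample size formula (paired t-test, normal approximation):
n = ((z_α + z_β) / d)²

z_α = 3.090 (for α = 0.001, one-sided)
z_β = 1.341 (for power = 0.91)
d = 0.41

n = ((3.090 + 1.341) / 0.41)²
n = (10.807)²
n ≈ 116.79
Round up to the next whole number: n = 117 pairs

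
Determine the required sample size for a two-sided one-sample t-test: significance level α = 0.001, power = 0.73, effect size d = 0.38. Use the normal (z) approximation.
n = 106

Sample size formula (one-sample t-test, normal approximation):
n = ((z_{α/2} + z_β) / d)²

z_{α/2} = 3.291 (for α = 0.001, two-sided)
z_β = 0.613 (for power = 0.73)
d = 0.38

n = ((3.291 + 0.613) / 0.38)²
n = (10.274)²
n ≈ 105.56
Round up to the next whole number: n = 106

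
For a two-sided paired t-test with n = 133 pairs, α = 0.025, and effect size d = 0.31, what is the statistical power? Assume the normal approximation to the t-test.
Power ≈ 0.91

Power calculation (paired t-test, normal approximation):
z_β = d · √n - z_{α/2}
z_β = 0.31 · √133 - 2.241
z_β = 0.31 · 11.533 - 2.241
z_β = 1.334

Power = Φ(z_β) = Φ(1.334) ≈ 0.909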